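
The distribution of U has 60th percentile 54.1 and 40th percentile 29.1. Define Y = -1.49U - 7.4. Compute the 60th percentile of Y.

60th percentile of Y = -50.759

Since a = -1.49 < 0 the transformation is decreasing, reversing order: the 60th percentile of Y corresponds to the 40th percentile of U.
So P_{60}(Y) = a·P_{40}(U) + b = (-1.49)·29.1 + (-7.4) = -50.759.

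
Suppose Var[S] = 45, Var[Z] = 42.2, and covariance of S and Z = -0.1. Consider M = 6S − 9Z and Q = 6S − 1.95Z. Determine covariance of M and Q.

covariance of M and Q = 2367.18

By bilinearity, covariance of M and Q = ac·Var[S] + bd·Var[Z] + (ad+bc)·covariance of S and Z, with a=6, b=-9, c=6, d=-1.95.
ac·Var[S] = 6·6·45 = 1620
bd·Var[Z] = (-9)·(-1.95)·42.2 = 740.61
(ad+bc)·covariance of S and Z = (-65.7)·(-0.1) = 6.57
covariance of M and Q = 1620 + 740.61 + 6.57 = 2367.18.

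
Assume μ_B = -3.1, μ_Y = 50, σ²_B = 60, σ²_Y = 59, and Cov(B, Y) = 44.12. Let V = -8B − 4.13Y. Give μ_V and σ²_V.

μ_V = (-8)·μ_B + (-4.13)·μ_Y = (-8)·(-3.1) + (-4.13)·50 = -181.7.
σ²_V = a²·σ²_B + b²·σ²_Y + 2ab·Cov(B, Y) with a = -8, b = -4.13.
= (-8)²·60 + (-4.13)²·59 + 2·(-8)·(-4.13)·44.12
= 3840 + 1006.3571 + 2915.4496 = 7761.8067.

μ_V = -181.7, σ²_V = 7761.8067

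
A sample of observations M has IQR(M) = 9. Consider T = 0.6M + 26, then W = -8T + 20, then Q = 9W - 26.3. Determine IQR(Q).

IQR(T) = |0.6|·9 = 5.4.
IQR(W) = |-8|·5.4 = 43.2.
IQR(Q) = |9|·43.2 = 388.8.

IQR(Q) = 388.8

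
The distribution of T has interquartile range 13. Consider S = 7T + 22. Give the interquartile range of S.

Under S = aT + b, IQR(S) = |a|·IQR(T) = |7|·13 = 91 (shifts cancel; spread scales by |a|).

IQR(S) = 91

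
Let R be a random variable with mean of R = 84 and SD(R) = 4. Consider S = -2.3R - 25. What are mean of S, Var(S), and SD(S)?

S = -2.3R - 25 is linear with a = -2.3, b = -25.
mean of S = a·mean of R + b = (-2.3)·84 + (-25) = -218.2.
Var(R) = 4² = 16.
Var(S) = a²·Var(R) = (-2.3)²·16 = 84.64 (the additive constant -25 does not affect variance).
SD(S) = |a|·SD(R) = |-2.3|·4 = 9.2.

mean of S = -218.2, Var(S) = 84.64, SD(S) = 9.2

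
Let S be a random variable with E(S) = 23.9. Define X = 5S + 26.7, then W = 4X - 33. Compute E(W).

E(W) = 551.8

E(X) = 5·23.9 + 26.7 = 146.2.
E(W) = 4·146.2 + (-33) = 551.8.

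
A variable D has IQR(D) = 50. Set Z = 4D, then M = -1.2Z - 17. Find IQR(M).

IQR(M) = 240

IQR(Z) = |4|·50 = 200.
IQR(M) = |-1.2|·200 = 240.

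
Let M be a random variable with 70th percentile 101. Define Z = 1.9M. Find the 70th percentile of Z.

Since a = 1.9 > 0 the transformation is increasing, so the 70th percentile of Z = a·(P_{70} of M) + b = 1.9·101 = 191.9.

70th percentile of Z = 191.9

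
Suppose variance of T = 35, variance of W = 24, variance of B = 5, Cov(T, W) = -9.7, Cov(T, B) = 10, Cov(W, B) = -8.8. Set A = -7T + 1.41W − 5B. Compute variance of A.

variance of A = 2903.2724

variance of A = a²·variance of T + b²·variance of W + c²·variance of B + 2ab·Cov(T, W) + 2ac·Cov(T, B) + 2bc·Cov(W, B), with a = -7, b = 1.41, c = -5.
= 1715 + 47.7144 + 125 + 191.478 + 700 + 124.08
= 2903.2724.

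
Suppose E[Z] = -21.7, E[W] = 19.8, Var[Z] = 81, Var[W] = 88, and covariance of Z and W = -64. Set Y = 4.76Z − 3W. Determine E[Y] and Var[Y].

E[Y] = -162.692, Var[Y] = 4455.1056

E[Y] = 4.76·E[Z] + (-3)·E[W] = 4.76·(-21.7) + (-3)·19.8 = -162.692.
Var[Y] = a²·Var[Z] + b²·Var[W] + 2ab·covariance of Z and W with a = 4.76, b = -3.
= 4.76²·81 + (-3)²·88 + 2·4.76·(-3)·(-64)
= 1835.2656 + 792 + 1827.84 = 4455.1056.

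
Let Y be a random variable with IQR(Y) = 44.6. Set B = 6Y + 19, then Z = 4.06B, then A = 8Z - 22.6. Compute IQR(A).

IQR(B) = |6|·44.6 = 267.6.
IQR(Z) = |4.06|·267.6 = 1086.456.
IQR(A) = |8|·1086.456 = 8691.648.

IQR(A) = 8691.648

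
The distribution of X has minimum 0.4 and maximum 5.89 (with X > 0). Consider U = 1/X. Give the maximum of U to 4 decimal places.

max(U) = 2.5

1/X is decreasing on this domain, so max(U) comes from min(X) = 0.4: max(U) = 1/(0.4) = 2.5.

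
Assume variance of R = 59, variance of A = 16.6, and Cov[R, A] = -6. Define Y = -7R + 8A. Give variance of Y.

variance of Y = a²·variance of R + b²·variance of A + 2ab·Cov[R, A] with a = -7, b = 8.
= (-7)²·59 + 8²·16.6 + 2·(-7)·8·(-6)
= 2891 + 1062.4 + 672 = 4625.4.

variance of Y = 4625.4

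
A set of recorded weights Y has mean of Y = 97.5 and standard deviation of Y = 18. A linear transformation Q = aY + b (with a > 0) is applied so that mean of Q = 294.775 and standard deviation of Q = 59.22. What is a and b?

a = 3.29, b = -26

standard deviation of Q = a·standard deviation of Y (a > 0), so a = 59.22/18 = 3.29.
mean of Q = a·mean of Y + b, so b = 294.775 − 3.29·97.5 = -26.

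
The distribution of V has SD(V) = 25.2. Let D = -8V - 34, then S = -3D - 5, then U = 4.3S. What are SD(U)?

SD(U) = 2600.64

SD(D) = |-8|·25.2 = 201.6.
SD(S) = |-3|·201.6 = 604.8.
SD(U) = |4.3|·604.8 = 2600.64.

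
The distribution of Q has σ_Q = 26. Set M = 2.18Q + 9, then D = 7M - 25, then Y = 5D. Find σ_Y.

σ_Y = 1983.8

σ_M = |2.18|·26 = 56.68.
σ_D = |7|·56.68 = 396.76.
σ_Y = |5|·396.76 = 1983.8.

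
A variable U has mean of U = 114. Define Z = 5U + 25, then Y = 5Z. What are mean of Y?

mean of Z = 5·114 + 25 = 595.
mean of Y = 5·595 = 2975.

mean of Y = 2975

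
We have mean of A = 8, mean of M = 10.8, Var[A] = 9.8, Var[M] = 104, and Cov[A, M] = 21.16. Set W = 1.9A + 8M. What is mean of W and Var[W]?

mean of W = 101.6, Var[W] = 7334.642

mean of W = 1.9·mean of A + 8·mean of M = 1.9·8 + 8·10.8 = 101.6.
Var[W] = a²·Var[A] + b²·Var[M] + 2ab·Cov[A, M] with a = 1.9, b = 8.
= 1.9²·9.8 + 8²·104 + 2·1.9·8·21.16
= 35.378 + 6656 + 643.264 = 7334.642.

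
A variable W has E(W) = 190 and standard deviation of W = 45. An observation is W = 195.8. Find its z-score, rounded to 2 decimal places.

z = (W − E(W)) / standard deviation of W = (195.8 − 190) / 45 ≈ 0.13.

z = 0.13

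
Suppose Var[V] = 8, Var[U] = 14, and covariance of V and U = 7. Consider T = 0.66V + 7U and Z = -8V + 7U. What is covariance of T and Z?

covariance of T and Z = 284.1

By bilinearity, covariance of T and Z = ac·Var[V] + bd·Var[U] + (ad+bc)·covariance of V and U, with a=0.66, b=7, c=-8, d=7.
ac·Var[V] = 0.66·(-8)·8 = -42.24
bd·Var[U] = 7·7·14 = 686
(ad+bc)·covariance of V and U = (-51.38)·7 = -359.66
covariance of T and Z = -42.24 + 686 + (-359.66) = 284.1.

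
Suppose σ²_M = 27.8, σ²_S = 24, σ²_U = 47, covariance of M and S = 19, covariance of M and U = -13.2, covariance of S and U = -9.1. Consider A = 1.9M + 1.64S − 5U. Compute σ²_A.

σ²_A = a²·σ²_M + b²·σ²_S + c²·σ²_U + 2ab·covariance of M and S + 2ac·covariance of M and U + 2bc·covariance of S and U, with a = 1.9, b = 1.64, c = -5.
= 100.358 + 64.5504 + 1175 + 118.408 + 250.8 + 149.24
= 1858.3564.

σ²_A = 1858.3564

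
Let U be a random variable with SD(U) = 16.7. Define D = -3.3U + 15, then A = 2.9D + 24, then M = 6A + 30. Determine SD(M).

SD(D) = |-3.3|·16.7 = 55.11.
SD(A) = |2.9|·55.11 = 159.819.
SD(M) = |6|·159.819 = 958.914.

SD(M) = 958.914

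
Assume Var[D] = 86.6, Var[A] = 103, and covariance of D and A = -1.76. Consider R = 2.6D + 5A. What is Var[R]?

Var[R] = a²·Var[D] + b²·Var[A] + 2ab·covariance of D and A with a = 2.6, b = 5.
= 2.6²·86.6 + 5²·103 + 2·2.6·5·(-1.76)
= 585.416 + 2575 + (-45.76) = 3114.656.

Var[R] = 3114.656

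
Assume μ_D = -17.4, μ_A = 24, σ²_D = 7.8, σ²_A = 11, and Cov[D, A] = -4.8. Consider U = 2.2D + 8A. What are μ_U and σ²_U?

μ_U = 2.2·μ_D + 8·μ_A = 2.2·(-17.4) + 8·24 = 153.72.
σ²_U = a²·σ²_D + b²·σ²_A + 2ab·Cov[D, A] with a = 2.2, b = 8.
= 2.2²·7.8 + 8²·11 + 2·2.2·8·(-4.8)
= 37.752 + 704 + (-168.96) = 572.792.

μ_U = 153.72, σ²_U = 572.792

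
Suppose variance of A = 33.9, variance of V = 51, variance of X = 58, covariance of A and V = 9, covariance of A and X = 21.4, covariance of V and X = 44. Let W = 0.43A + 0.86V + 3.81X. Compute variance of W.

variance of W = 1251.03795

variance of W = a²·variance of A + b²·variance of V + c²·variance of X + 2ab·covariance of A and V + 2ac·covariance of A and X + 2bc·covariance of V and X, with a = 0.43, b = 0.86, c = 3.81.
= 6.26811 + 37.7196 + 841.9338 + 6.6564 + 70.11924 + 288.3408
= 1251.03795.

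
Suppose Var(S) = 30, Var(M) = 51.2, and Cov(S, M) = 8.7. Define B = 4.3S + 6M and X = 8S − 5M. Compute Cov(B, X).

Cov(B, X) = -273.45

By bilinearity, Cov(B, X) = ac·Var(S) + bd·Var(M) + (ad+bc)·Cov(S, M), with a=4.3, b=6, c=8, d=-5.
ac·Var(S) = 4.3·8·30 = 1032
bd·Var(M) = 6·(-5)·51.2 = -1536
(ad+bc)·Cov(S, M) = (26.5)·8.7 = 230.55
Cov(B, X) = 1032 + (-1536) + 230.55 = -273.45.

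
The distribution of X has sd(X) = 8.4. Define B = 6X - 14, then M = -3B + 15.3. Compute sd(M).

sd(M) = 151.2

sd(B) = |6|·8.4 = 50.4.
sd(M) = |-3|·50.4 = 151.2.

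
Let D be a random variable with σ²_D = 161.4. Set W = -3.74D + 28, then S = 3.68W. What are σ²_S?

σ²_W = (-3.74)²·161.4 = 2257.59864.
σ²_S = 3.68²·2257.59864 = 30573.303822336.

σ²_S = 30573.303822336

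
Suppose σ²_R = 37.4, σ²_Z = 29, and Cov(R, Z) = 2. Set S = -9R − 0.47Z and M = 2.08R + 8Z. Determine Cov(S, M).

Cov(S, M) = -955.1232

By bilinearity, Cov(S, M) = ac·σ²_R + bd·σ²_Z + (ad+bc)·Cov(R, Z), with a=-9, b=-0.47, c=2.08, d=8.
ac·σ²_R = (-9)·2.08·37.4 = -700.128
bd·σ²_Z = (-0.47)·8·29 = -109.04
(ad+bc)·Cov(R, Z) = (-72.9776)·2 = -145.9552
Cov(S, M) = -700.128 + (-109.04) + (-145.9552) = -955.1232.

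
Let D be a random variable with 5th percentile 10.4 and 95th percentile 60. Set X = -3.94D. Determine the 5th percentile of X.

5th percentile of X = -236.4

Since a = -3.94 < 0 the transformation is decreasing, reversing order: the 5th percentile of X corresponds to the 95th percentile of D.
So P_{5}(X) = a·P_{95}(D) + b = (-3.94)·60 = -236.4.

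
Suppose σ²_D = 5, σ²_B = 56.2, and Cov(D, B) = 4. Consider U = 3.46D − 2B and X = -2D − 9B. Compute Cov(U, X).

By bilinearity, Cov(U, X) = ac·σ²_D + bd·σ²_B + (ad+bc)·Cov(D, B), with a=3.46, b=-2, c=-2, d=-9.
ac·σ²_D = 3.46·(-2)·5 = -34.6
bd·σ²_B = (-2)·(-9)·56.2 = 1011.6
(ad+bc)·Cov(D, B) = (-27.14)·4 = -108.56
Cov(U, X) = -34.6 + 1011.6 + (-108.56) = 868.44.

Cov(U, X) = 868.44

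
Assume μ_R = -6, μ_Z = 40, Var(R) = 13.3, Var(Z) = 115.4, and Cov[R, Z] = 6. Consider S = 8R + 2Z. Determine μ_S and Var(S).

μ_S = 32, Var(S) = 1504.8

μ_S = 8·μ_R + 2·μ_Z = 8·(-6) + 2·40 = 32.
Var(S) = a²·Var(R) + b²·Var(Z) + 2ab·Cov[R, Z] with a = 8, b = 2.
= 8²·13.3 + 2²·115.4 + 2·8·2·6
= 851.2 + 461.6 + 192 = 1504.8.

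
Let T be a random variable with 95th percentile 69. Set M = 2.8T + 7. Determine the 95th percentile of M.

95th percentile of M = 200.2

Since a = 2.8 > 0 the transformation is increasing, so the 95th percentile of M = a·(P_{95} of T) + b = 2.8·69 + 7 = 200.2.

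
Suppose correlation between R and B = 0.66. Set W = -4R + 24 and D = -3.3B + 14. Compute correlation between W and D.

correlation between W and D = 0.66

Linear rescalings preserve correlation up to sign; here the slopes -4 and -3.3 have the same sign, so correlation between W and D = correlation between R and B = 0.66.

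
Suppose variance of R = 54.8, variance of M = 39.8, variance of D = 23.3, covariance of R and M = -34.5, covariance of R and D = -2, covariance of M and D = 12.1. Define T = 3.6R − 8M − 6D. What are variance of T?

variance of T = 7331.408

variance of T = a²·variance of R + b²·variance of M + c²·variance of D + 2ab·covariance of R and M + 2ac·covariance of R and D + 2bc·covariance of M and D, with a = 3.6, b = -8, c = -6.
= 710.208 + 2547.2 + 838.8 + 1987.2 + 86.4 + 1161.6
= 7331.408.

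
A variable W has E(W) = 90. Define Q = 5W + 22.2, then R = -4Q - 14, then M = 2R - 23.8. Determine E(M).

E(M) = -3829.4

E(Q) = 5·90 + 22.2 = 472.2.
E(R) = (-4)·472.2 + (-14) = -1902.8.
E(M) = 2·(-1902.8) + (-23.8) = -3829.4.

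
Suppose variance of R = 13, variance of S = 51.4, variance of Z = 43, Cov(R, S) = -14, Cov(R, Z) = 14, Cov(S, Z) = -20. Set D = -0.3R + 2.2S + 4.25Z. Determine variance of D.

variance of D = 635.4135

variance of D = a²·variance of R + b²·variance of S + c²·variance of Z + 2ab·Cov(R, S) + 2ac·Cov(R, Z) + 2bc·Cov(S, Z), with a = -0.3, b = 2.2, c = 4.25.
= 1.17 + 248.776 + 776.6875 + 18.48 + (-35.7) + (-374)
= 635.4135.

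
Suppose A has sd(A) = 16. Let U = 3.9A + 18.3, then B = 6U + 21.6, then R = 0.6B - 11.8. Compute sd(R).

sd(R) = 224.64

sd(U) = |3.9|·16 = 62.4.
sd(B) = |6|·62.4 = 374.4.
sd(R) = |0.6|·374.4 = 224.64.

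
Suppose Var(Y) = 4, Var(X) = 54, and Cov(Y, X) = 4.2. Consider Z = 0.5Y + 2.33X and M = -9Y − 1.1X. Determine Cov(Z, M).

By bilinearity, Cov(Z, M) = ac·Var(Y) + bd·Var(X) + (ad+bc)·Cov(Y, X), with a=0.5, b=2.33, c=-9, d=-1.1.
ac·Var(Y) = 0.5·(-9)·4 = -18
bd·Var(X) = 2.33·(-1.1)·54 = -138.402
(ad+bc)·Cov(Y, X) = (-21.52)·4.2 = -90.384
Cov(Z, M) = -18 + (-138.402) + (-90.384) = -246.786.

Cov(Z, M) = -246.786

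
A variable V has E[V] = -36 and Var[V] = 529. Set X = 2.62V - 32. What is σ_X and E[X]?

X = 2.62V - 32 is linear with a = 2.62, b = -32.
σ_V = √529 = 23.
σ_X = |a|·σ_V = |2.62|·23 = 60.26.
E[X] = a·E[V] + b = 2.62·(-36) + (-32) = -126.32.

σ_X = 60.26, E[X] = -126.32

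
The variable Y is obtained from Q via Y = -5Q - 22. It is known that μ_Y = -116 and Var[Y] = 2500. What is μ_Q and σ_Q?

From Y = -5Q - 22: μ_Y = a·μ_Q + b, so μ_Q = (μ_Y − b)/a = (-116 − (-22))/(-5) = 18.8.
σ_Y = √2500 = 50.
σ_Y = |a|·σ_Q, so σ_Q = 50/|-5| = 10.

μ_Q = 18.8, σ_Q = 10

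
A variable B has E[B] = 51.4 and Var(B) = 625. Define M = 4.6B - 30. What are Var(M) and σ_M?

M = 4.6B - 30 is linear with a = 4.6, b = -30.
Var(M) = a²·Var(B) = 4.6²·625 = 13225 (the additive constant -30 does not affect variance).
σ_B = √625 = 25.
σ_M = |a|·σ_B = |4.6|·25 = 115.

Var(M) = 13225, σ_M = 115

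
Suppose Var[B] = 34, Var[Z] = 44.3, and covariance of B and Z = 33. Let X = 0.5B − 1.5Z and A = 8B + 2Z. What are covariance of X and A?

covariance of X and A = -359.9

By bilinearity, covariance of X and A = ac·Var[B] + bd·Var[Z] + (ad+bc)·covariance of B and Z, with a=0.5, b=-1.5, c=8, d=2.
ac·Var[B] = 0.5·8·34 = 136
bd·Var[Z] = (-1.5)·2·44.3 = -132.9
(ad+bc)·covariance of B and Z = (-11)·33 = -363
covariance of X and A = 136 + (-132.9) + (-363) = -359.9.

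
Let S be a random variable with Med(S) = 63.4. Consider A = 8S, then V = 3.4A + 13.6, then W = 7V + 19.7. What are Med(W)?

Med(W) = 12186.26

Med(A) = 8·63.4 = 507.2.
Med(V) = 3.4·507.2 + 13.6 = 1738.08.
Med(W) = 7·1738.08 + 19.7 = 12186.26.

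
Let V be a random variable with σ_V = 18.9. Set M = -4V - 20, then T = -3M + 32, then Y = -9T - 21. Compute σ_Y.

σ_M = |-4|·18.9 = 75.6.
σ_T = |-3|·75.6 = 226.8.
σ_Y = |-9|·226.8 = 2041.2.

σ_Y = 2041.2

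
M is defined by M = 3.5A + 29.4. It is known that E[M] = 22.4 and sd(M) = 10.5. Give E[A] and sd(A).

E[A] = -2, sd(A) = 3

From M = 3.5A + 29.4: E[M] = a·E[A] + b, so E[A] = (E[M] − b)/a = (22.4 − 29.4)/3.5 = -2.
sd(M) = |a|·sd(A), so sd(A) = 10.5/|3.5| = 3.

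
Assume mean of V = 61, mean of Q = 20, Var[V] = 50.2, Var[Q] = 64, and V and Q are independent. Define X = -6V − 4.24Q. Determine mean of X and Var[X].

mean of X = (-6)·mean of V + (-4.24)·mean of Q = (-6)·61 + (-4.24)·20 = -450.8.
Var[X] = a²·Var[V] + b²·Var[Q] + 2ab·Cov(V, Q) with a = -6, b = -4.24.
Independence gives Cov(V, Q) = 0.
= (-6)²·50.2 + (-4.24)²·64 + 2·(-6)·(-4.24)·0
= 1807.2 + 1150.5664 + 0 = 2957.7664.

mean of X = -450.8, Var[X] = 2957.7664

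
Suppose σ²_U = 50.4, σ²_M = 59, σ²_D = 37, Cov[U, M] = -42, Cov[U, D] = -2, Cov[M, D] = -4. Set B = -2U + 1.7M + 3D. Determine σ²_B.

σ²_B = 973.91

σ²_B = a²·σ²_U + b²·σ²_M + c²·σ²_D + 2ab·Cov[U, M] + 2ac·Cov[U, D] + 2bc·Cov[M, D], with a = -2, b = 1.7, c = 3.
= 201.6 + 170.51 + 333 + 285.6 + 24 + (-40.8)
= 973.91.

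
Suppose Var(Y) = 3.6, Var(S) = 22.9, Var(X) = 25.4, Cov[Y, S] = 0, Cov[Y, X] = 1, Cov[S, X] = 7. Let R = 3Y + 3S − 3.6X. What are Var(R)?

Var(R) = 394.884

Var(R) = a²·Var(Y) + b²·Var(S) + c²·Var(X) + 2ab·Cov[Y, S] + 2ac·Cov[Y, X] + 2bc·Cov[S, X], with a = 3, b = 3, c = -3.6.
= 32.4 + 206.1 + 329.184 + 0 + (-21.6) + (-151.2)
= 394.884.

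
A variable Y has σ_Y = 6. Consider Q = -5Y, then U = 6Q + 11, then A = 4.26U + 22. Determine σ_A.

σ_A = 766.8

σ_Q = |-5|·6 = 30.
σ_U = |6|·30 = 180.
σ_A = |4.26|·180 = 766.8.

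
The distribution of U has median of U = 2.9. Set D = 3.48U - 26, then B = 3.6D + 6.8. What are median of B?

median of B = -50.4688

median of D = 3.48·2.9 + (-26) = -15.908.
median of B = 3.6·(-15.908) + 6.8 = -50.4688.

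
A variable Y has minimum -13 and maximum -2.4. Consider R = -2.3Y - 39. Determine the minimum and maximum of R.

min(R) = -33.48, max(R) = -9.1

a = -2.3 < 0, so order reverses: min(R) = a·max(Y)+b = (-2.3)·(-2.4) + (-39) = -33.48; max(R) = a·min(Y)+b = (-2.3)·(-13) + (-39) = -9.1.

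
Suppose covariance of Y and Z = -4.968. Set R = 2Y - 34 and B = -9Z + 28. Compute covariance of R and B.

covariance of R and B = 89.424

covariance of R and B = a·c·covariance of Y and Z = 2·(-9)·(-4.968) = 89.424. Additive constants drop out.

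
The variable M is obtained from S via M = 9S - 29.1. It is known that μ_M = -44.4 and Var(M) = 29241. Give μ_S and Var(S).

μ_S = -1.7, Var(S) = 361

From M = 9S - 29.1: μ_M = a·μ_S + b, so μ_S = (μ_M − b)/a = (-44.4 − (-29.1))/9 = -1.7.
Var(M) = a²·Var(S), so Var(S) = 29241/9² = 361.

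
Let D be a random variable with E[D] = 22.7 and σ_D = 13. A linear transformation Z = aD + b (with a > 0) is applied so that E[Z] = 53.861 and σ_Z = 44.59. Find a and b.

a = 3.43, b = -24

σ_Z = a·σ_D (a > 0), so a = 44.59/13 = 3.43.
E[Z] = a·E[D] + b, so b = 53.861 − 3.43·22.7 = -24.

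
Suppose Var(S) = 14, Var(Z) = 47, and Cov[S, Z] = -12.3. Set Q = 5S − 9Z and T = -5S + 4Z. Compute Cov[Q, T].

By bilinearity, Cov[Q, T] = ac·Var(S) + bd·Var(Z) + (ad+bc)·Cov[S, Z], with a=5, b=-9, c=-5, d=4.
ac·Var(S) = 5·(-5)·14 = -350
bd·Var(Z) = (-9)·4·47 = -1692
(ad+bc)·Cov[S, Z] = (65)·(-12.3) = -799.5
Cov[Q, T] = -350 + (-1692) + (-799.5) = -2841.5.

Cov[Q, T] = -2841.5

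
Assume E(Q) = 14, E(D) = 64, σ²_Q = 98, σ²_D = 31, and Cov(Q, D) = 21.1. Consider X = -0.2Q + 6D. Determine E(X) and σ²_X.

E(X) = 381.2, σ²_X = 1069.28

E(X) = (-0.2)·E(Q) + 6·E(D) = (-0.2)·14 + 6·64 = 381.2.
σ²_X = a²·σ²_Q + b²·σ²_D + 2ab·Cov(Q, D) with a = -0.2, b = 6.
= (-0.2)²·98 + 6²·31 + 2·(-0.2)·6·21.1
= 3.92 + 1116 + (-50.64) = 1069.28.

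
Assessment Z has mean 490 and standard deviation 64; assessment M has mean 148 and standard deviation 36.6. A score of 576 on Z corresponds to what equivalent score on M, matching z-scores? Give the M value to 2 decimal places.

z = (576 − 490)/64 ≈ 1.3438.
M = 148 + z·36.6 = 148 + (576 − 490)·36.6/64 ≈ 197.18.

M = 197.18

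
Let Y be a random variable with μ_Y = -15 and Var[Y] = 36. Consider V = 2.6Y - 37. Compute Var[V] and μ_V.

V = 2.6Y - 37 is linear with a = 2.6, b = -37.
Var[V] = a²·Var[Y] = 2.6²·36 = 243.36 (the additive constant -37 does not affect variance).
μ_V = a·μ_Y + b = 2.6·(-15) + (-37) = -76.

Var[V] = 243.36, μ_V = -76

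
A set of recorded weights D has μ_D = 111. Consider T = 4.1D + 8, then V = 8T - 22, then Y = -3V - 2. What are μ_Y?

μ_T = 4.1·111 + 8 = 463.1.
μ_V = 8·463.1 + (-22) = 3682.8.
μ_Y = (-3)·3682.8 + (-2) = -11050.4.

μ_Y = -11050.4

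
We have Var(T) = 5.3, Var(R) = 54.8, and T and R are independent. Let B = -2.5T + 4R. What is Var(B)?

Var(B) = 909.925

Var(B) = a²·Var(T) + b²·Var(R) + 2ab·Cov(T, R) with a = -2.5, b = 4.
Independence gives Cov(T, R) = 0.
= (-2.5)²·5.3 + 4²·54.8 + 2·(-2.5)·4·0
= 33.125 + 876.8 + 0 = 909.925.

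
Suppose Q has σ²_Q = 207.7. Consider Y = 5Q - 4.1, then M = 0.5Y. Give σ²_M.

σ²_M = 1298.125

σ²_Y = 5²·207.7 = 5192.5.
σ²_M = 0.5²·5192.5 = 1298.125.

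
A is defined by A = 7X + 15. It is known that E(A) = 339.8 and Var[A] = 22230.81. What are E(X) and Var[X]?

From A = 7X + 15: E(A) = a·E(X) + b, so E(X) = (E(A) − b)/a = (339.8 − 15)/7 = 46.4.
Var[A] = a²·Var[X], so Var[X] = 22230.81/7² = 453.69.

E(X) = 46.4, Var[X] = 453.69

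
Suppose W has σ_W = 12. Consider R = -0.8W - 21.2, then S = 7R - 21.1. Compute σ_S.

σ_R = |-0.8|·12 = 9.6.
σ_S = |7|·9.6 = 67.2.

σ_S = 67.2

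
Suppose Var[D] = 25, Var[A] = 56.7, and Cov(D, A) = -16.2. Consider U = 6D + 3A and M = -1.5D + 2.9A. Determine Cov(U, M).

Cov(U, M) = 59.31

By bilinearity, Cov(U, M) = ac·Var[D] + bd·Var[A] + (ad+bc)·Cov(D, A), with a=6, b=3, c=-1.5, d=2.9.
ac·Var[D] = 6·(-1.5)·25 = -225
bd·Var[A] = 3·2.9·56.7 = 493.29
(ad+bc)·Cov(D, A) = (12.9)·(-16.2) = -208.98
Cov(U, M) = -225 + 493.29 + (-208.98) = 59.31.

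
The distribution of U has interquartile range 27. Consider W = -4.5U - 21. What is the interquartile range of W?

Under W = aU + b, IQR(W) = |a|·IQR(U) = |-4.5|·27 = 121.5 (shifts cancel; spread scales by |a|).

IQR(W) = 121.5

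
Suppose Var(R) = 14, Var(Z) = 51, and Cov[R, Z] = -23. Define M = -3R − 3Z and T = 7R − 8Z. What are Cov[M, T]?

By bilinearity, Cov[M, T] = ac·Var(R) + bd·Var(Z) + (ad+bc)·Cov[R, Z], with a=-3, b=-3, c=7, d=-8.
ac·Var(R) = (-3)·7·14 = -294
bd·Var(Z) = (-3)·(-8)·51 = 1224
(ad+bc)·Cov[R, Z] = (3)·(-23) = -69
Cov[M, T] = -294 + 1224 + (-69) = 861.

Cov[M, T] = 861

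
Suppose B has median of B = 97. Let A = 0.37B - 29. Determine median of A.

median of A = 6.89

A linear map preserves order up to sign, so median of A = a·median of B + b = 0.37·97 + (-29) = 6.89.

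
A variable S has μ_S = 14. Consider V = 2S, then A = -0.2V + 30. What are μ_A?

μ_A = 24.4

μ_V = 2·14 = 28.
μ_A = (-0.2)·28 + 30 = 24.4.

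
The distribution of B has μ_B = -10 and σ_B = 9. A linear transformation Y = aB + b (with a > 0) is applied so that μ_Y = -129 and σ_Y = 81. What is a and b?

a = 9, b = -39

σ_Y = a·σ_B (a > 0), so a = 81/9 = 9.
μ_Y = a·μ_B + b, so b = -129 − 9·(-10) = -39.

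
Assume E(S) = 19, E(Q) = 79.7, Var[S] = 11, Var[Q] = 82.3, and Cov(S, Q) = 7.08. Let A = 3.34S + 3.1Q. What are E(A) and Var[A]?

E(A) = 3.34·E(S) + 3.1·E(Q) = 3.34·19 + 3.1·79.7 = 310.53.
Var[A] = a²·Var[S] + b²·Var[Q] + 2ab·Cov(S, Q) with a = 3.34, b = 3.1.
= 3.34²·11 + 3.1²·82.3 + 2·3.34·3.1·7.08
= 122.7116 + 790.903 + 146.61264 = 1060.22724.

E(A) = 310.53, Var[A] = 1060.22724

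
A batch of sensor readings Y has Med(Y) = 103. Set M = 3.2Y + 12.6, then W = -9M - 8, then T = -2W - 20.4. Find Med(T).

Med(M) = 3.2·103 + 12.6 = 342.2.
Med(W) = (-9)·342.2 + (-8) = -3087.8.
Med(T) = (-2)·(-3087.8) + (-20.4) = 6155.2.

Med(T) = 6155.2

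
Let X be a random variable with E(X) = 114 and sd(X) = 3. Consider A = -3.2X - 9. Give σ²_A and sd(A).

A = -3.2X - 9 is linear with a = -3.2, b = -9.
σ²_X = 3² = 9.
σ²_A = a²·σ²_X = (-3.2)²·9 = 92.16 (the additive constant -9 does not affect variance).
sd(A) = |a|·sd(X) = |-3.2|·3 = 9.6.

σ²_A = 92.16, sd(A) = 9.6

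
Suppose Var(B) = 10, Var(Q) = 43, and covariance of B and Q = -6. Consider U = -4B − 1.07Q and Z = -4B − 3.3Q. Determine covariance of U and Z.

covariance of U and Z = 206.953

By bilinearity, covariance of U and Z = ac·Var(B) + bd·Var(Q) + (ad+bc)·covariance of B and Q, with a=-4, b=-1.07, c=-4, d=-3.3.
ac·Var(B) = (-4)·(-4)·10 = 160
bd·Var(Q) = (-1.07)·(-3.3)·43 = 151.833
(ad+bc)·covariance of B and Q = (17.48)·(-6) = -104.88
covariance of U and Z = 160 + 151.833 + (-104.88) = 206.953.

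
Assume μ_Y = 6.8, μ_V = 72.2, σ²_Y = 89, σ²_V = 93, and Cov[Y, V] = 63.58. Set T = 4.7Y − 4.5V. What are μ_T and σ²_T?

μ_T = 4.7·μ_Y + (-4.5)·μ_V = 4.7·6.8 + (-4.5)·72.2 = -292.94.
σ²_T = a²·σ²_Y + b²·σ²_V + 2ab·Cov[Y, V] with a = 4.7, b = -4.5.
= 4.7²·89 + (-4.5)²·93 + 2·4.7·(-4.5)·63.58
= 1966.01 + 1883.25 + (-2689.434) = 1159.826.

μ_T = -292.94, σ²_T = 1159.826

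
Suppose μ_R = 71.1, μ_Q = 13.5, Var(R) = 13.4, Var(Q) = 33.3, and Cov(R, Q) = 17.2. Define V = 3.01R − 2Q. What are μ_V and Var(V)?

μ_V = 187.011, Var(V) = 47.51734

μ_V = 3.01·μ_R + (-2)·μ_Q = 3.01·71.1 + (-2)·13.5 = 187.011.
Var(V) = a²·Var(R) + b²·Var(Q) + 2ab·Cov(R, Q) with a = 3.01, b = -2.
= 3.01²·13.4 + (-2)²·33.3 + 2·3.01·(-2)·17.2
= 121.40534 + 133.2 + (-207.088) = 47.51734.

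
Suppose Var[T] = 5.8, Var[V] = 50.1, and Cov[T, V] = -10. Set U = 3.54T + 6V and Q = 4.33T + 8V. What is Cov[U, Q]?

Cov[U, Q] = 1950.70356

By bilinearity, Cov[U, Q] = ac·Var[T] + bd·Var[V] + (ad+bc)·Cov[T, V], with a=3.54, b=6, c=4.33, d=8.
ac·Var[T] = 3.54·4.33·5.8 = 88.90356
bd·Var[V] = 6·8·50.1 = 2404.8
(ad+bc)·Cov[T, V] = (54.3)·(-10) = -543
Cov[U, Q] = 88.90356 + 2404.8 + (-543) = 1950.70356.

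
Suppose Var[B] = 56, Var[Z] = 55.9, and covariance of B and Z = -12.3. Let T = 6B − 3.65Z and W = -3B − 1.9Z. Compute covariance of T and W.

By bilinearity, covariance of T and W = ac·Var[B] + bd·Var[Z] + (ad+bc)·covariance of B and Z, with a=6, b=-3.65, c=-3, d=-1.9.
ac·Var[B] = 6·(-3)·56 = -1008
bd·Var[Z] = (-3.65)·(-1.9)·55.9 = 387.6665
(ad+bc)·covariance of B and Z = (-0.45)·(-12.3) = 5.535
covariance of T and W = -1008 + 387.6665 + 5.535 = -614.7985.

covariance of T and W = -614.7985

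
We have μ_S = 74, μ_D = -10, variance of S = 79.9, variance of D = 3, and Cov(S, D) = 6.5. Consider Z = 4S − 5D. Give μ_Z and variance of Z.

μ_Z = 4·μ_S + (-5)·μ_D = 4·74 + (-5)·(-10) = 346.
variance of Z = a²·variance of S + b²·variance of D + 2ab·Cov(S, D) with a = 4, b = -5.
= 4²·79.9 + (-5)²·3 + 2·4·(-5)·6.5
= 1278.4 + 75 + (-260) = 1093.4.

μ_Z = 346, variance of Z = 1093.4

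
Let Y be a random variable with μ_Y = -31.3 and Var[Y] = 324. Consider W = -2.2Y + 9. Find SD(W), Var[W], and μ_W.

W = -2.2Y + 9 is linear with a = -2.2, b = 9.
SD(Y) = √324 = 18.
SD(W) = |a|·SD(Y) = |-2.2|·18 = 39.6.
Var[W] = a²·Var[Y] = (-2.2)²·324 = 1568.16 (the additive constant 9 does not affect variance).
μ_W = a·μ_Y + b = (-2.2)·(-31.3) + 9 = 77.86.

SD(W) = 39.6, Var[W] = 1568.16, μ_W = 77.86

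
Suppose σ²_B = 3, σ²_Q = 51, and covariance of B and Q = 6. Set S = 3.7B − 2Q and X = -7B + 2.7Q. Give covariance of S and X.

By bilinearity, covariance of S and X = ac·σ²_B + bd·σ²_Q + (ad+bc)·covariance of B and Q, with a=3.7, b=-2, c=-7, d=2.7.
ac·σ²_B = 3.7·(-7)·3 = -77.7
bd·σ²_Q = (-2)·2.7·51 = -275.4
(ad+bc)·covariance of B and Q = (23.99)·6 = 143.94
covariance of S and X = -77.7 + (-275.4) + 143.94 = -209.16.

covariance of S and X = -209.16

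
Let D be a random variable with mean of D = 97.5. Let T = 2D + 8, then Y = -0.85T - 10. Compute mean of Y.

mean of T = 2·97.5 + 8 = 203.
mean of Y = (-0.85)·203 + (-10) = -182.55.

mean of Y = -182.55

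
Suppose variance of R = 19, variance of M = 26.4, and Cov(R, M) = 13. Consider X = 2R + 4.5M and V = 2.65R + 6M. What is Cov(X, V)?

By bilinearity, Cov(X, V) = ac·variance of R + bd·variance of M + (ad+bc)·Cov(R, M), with a=2, b=4.5, c=2.65, d=6.
ac·variance of R = 2·2.65·19 = 100.7
bd·variance of M = 4.5·6·26.4 = 712.8
(ad+bc)·Cov(R, M) = (23.925)·13 = 311.025
Cov(X, V) = 100.7 + 712.8 + 311.025 = 1124.525.

Cov(X, V) = 1124.525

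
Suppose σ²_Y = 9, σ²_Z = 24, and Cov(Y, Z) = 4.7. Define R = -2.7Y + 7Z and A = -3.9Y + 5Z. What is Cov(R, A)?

Cov(R, A) = 743.01

By bilinearity, Cov(R, A) = ac·σ²_Y + bd·σ²_Z + (ad+bc)·Cov(Y, Z), with a=-2.7, b=7, c=-3.9, d=5.
ac·σ²_Y = (-2.7)·(-3.9)·9 = 94.77
bd·σ²_Z = 7·5·24 = 840
(ad+bc)·Cov(Y, Z) = (-40.8)·4.7 = -191.76
Cov(R, A) = 94.77 + 840 + (-191.76) = 743.01.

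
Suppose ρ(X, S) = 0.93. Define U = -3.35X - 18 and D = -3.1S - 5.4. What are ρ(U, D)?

Linear rescalings preserve correlation up to sign; here the slopes -3.35 and -3.1 have the same sign, so ρ(U, D) = ρ(X, S) = 0.93.

ρ(U, D) = 0.93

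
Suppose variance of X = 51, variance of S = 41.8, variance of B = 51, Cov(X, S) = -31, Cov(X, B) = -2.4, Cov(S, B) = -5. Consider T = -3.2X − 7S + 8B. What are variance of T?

variance of T = a²·variance of X + b²·variance of S + c²·variance of B + 2ab·Cov(X, S) + 2ac·Cov(X, B) + 2bc·Cov(S, B), with a = -3.2, b = -7, c = 8.
= 522.24 + 2048.2 + 3264 + (-1388.8) + 122.88 + 560
= 5128.52.

variance of T = 5128.52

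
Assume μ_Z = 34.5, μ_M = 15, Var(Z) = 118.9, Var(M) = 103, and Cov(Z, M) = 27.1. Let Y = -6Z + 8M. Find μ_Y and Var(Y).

μ_Y = -87, Var(Y) = 8270.8

μ_Y = (-6)·μ_Z + 8·μ_M = (-6)·34.5 + 8·15 = -87.
Var(Y) = a²·Var(Z) + b²·Var(M) + 2ab·Cov(Z, M) with a = -6, b = 8.
= (-6)²·118.9 + 8²·103 + 2·(-6)·8·27.1
= 4280.4 + 6592 + (-2601.6) = 8270.8.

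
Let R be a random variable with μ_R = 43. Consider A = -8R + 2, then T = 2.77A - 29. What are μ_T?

μ_T = -976.34

μ_A = (-8)·43 + 2 = -342.
μ_T = 2.77·(-342) + (-29) = -976.34.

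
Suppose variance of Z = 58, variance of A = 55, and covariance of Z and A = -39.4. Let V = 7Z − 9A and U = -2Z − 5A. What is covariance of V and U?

covariance of V and U = 2332.8

By bilinearity, covariance of V and U = ac·variance of Z + bd·variance of A + (ad+bc)·covariance of Z and A, with a=7, b=-9, c=-2, d=-5.
ac·variance of Z = 7·(-2)·58 = -812
bd·variance of A = (-9)·(-5)·55 = 2475
(ad+bc)·covariance of Z and A = (-17)·(-39.4) = 669.8
covariance of V and U = -812 + 2475 + 669.8 = 2332.8.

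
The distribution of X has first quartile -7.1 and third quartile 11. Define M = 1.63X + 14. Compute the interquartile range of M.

IQR(M) = 29.503

IQR of X = Q3 − Q1 = 11 − (-7.1) = 18.1.
Under M = aX + b, IQR(M) = |a|·IQR(X) = |1.63|·18.1 = 29.503 (shifts cancel; spread scales by |a|).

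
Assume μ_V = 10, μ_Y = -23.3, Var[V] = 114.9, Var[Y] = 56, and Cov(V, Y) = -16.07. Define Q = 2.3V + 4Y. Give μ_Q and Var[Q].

μ_Q = -70.2, Var[Q] = 1208.133

μ_Q = 2.3·μ_V + 4·μ_Y = 2.3·10 + 4·(-23.3) = -70.2.
Var[Q] = a²·Var[V] + b²·Var[Y] + 2ab·Cov(V, Y) with a = 2.3, b = 4.
= 2.3²·114.9 + 4²·56 + 2·2.3·4·(-16.07)
= 607.821 + 896 + (-295.688) = 1208.133.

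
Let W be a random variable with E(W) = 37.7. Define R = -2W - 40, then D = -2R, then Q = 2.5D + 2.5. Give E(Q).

E(Q) = 579.5

E(R) = (-2)·37.7 + (-40) = -115.4.
E(D) = (-2)·(-115.4) = 230.8.
E(Q) = 2.5·230.8 + 2.5 = 579.5.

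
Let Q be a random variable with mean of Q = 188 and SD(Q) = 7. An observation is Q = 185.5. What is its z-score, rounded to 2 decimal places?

z = (Q − mean of Q) / SD(Q) = (185.5 − 188) / 7 ≈ -0.36.

z = -0.36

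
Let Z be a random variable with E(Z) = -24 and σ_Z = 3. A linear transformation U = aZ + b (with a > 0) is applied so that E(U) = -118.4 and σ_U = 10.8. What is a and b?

a = 3.6, b = -32

σ_U = a·σ_Z (a > 0), so a = 10.8/3 = 3.6.
E(U) = a·E(Z) + b, so b = -118.4 − 3.6·(-24) = -32.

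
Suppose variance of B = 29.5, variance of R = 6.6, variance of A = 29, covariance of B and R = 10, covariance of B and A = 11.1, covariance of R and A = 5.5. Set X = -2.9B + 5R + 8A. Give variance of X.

variance of X = a²·variance of B + b²·variance of R + c²·variance of A + 2ab·covariance of B and R + 2ac·covariance of B and A + 2bc·covariance of R and A, with a = -2.9, b = 5, c = 8.
= 248.095 + 165 + 1856 + (-290) + (-515.04) + 440
= 1904.055.

variance of X = 1904.055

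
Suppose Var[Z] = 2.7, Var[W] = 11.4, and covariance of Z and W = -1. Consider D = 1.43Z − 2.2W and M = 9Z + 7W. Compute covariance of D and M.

By bilinearity, covariance of D and M = ac·Var[Z] + bd·Var[W] + (ad+bc)·covariance of Z and W, with a=1.43, b=-2.2, c=9, d=7.
ac·Var[Z] = 1.43·9·2.7 = 34.749
bd·Var[W] = (-2.2)·7·11.4 = -175.56
(ad+bc)·covariance of Z and W = (-9.79)·(-1) = 9.79
covariance of D and M = 34.749 + (-175.56) + 9.79 = -131.021.

covariance of D and M = -131.021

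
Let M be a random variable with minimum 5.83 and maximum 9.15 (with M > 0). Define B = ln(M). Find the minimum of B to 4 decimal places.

ln(M) is increasing on this domain, so min(B) comes from min(M) = 5.83: min(B) = ln(5.83) ≈ 1.763.

min(B) = 1.763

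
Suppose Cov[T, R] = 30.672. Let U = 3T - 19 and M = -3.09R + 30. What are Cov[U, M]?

Cov[U, M] = -284.32944

Cov[U, M] = a·c·Cov[T, R] = 3·(-3.09)·30.672 = -284.32944. Additive constants drop out.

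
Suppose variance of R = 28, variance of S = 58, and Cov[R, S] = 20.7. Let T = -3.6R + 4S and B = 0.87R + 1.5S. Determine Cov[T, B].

Cov[T, B] = 220.56

By bilinearity, Cov[T, B] = ac·variance of R + bd·variance of S + (ad+bc)·Cov[R, S], with a=-3.6, b=4, c=0.87, d=1.5.
ac·variance of R = (-3.6)·0.87·28 = -87.696
bd·variance of S = 4·1.5·58 = 348
(ad+bc)·Cov[R, S] = (-1.92)·20.7 = -39.744
Cov[T, B] = -87.696 + 348 + (-39.744) = 220.56.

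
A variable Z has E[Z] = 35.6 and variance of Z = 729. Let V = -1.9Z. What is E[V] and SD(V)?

E[V] = -67.64, SD(V) = 51.3

V = -1.9Z is linear with a = -1.9, b = 0.
E[V] = a·E[Z] + b = (-1.9)·35.6 = -67.64.
SD(Z) = √729 = 27.
SD(V) = |a|·SD(Z) = |-1.9|·27 = 51.3.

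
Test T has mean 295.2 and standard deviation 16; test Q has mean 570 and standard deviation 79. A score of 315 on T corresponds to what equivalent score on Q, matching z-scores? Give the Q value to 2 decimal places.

z = (315 − 295.2)/16 = 1.2375.
Q = 570 + z·79 = 570 + (315 − 295.2)·79/16 ≈ 667.76.

Q = 667.76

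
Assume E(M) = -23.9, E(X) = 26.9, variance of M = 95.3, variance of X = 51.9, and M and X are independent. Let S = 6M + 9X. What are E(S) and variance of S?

E(S) = 98.7, variance of S = 7634.7

E(S) = 6·E(M) + 9·E(X) = 6·(-23.9) + 9·26.9 = 98.7.
variance of S = a²·variance of M + b²·variance of X + 2ab·Cov[M, X] with a = 6, b = 9.
Independence gives Cov[M, X] = 0.
= 6²·95.3 + 9²·51.9 + 2·6·9·0
= 3430.8 + 4203.9 + 0 = 7634.7.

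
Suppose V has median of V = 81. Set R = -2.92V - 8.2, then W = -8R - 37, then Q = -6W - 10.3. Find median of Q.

median of Q = -11534.86

median of R = (-2.92)·81 + (-8.2) = -244.72.
median of W = (-8)·(-244.72) + (-37) = 1920.76.
median of Q = (-6)·1920.76 + (-10.3) = -11534.86.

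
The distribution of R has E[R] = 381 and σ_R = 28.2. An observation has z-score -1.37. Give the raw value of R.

R = 342.366

R = E[R] + z·σ_R = 381 + (-1.37)·28.2 = 342.366.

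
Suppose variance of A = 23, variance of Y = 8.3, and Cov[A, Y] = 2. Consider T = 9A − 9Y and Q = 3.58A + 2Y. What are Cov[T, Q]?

By bilinearity, Cov[T, Q] = ac·variance of A + bd·variance of Y + (ad+bc)·Cov[A, Y], with a=9, b=-9, c=3.58, d=2.
ac·variance of A = 9·3.58·23 = 741.06
bd·variance of Y = (-9)·2·8.3 = -149.4
(ad+bc)·Cov[A, Y] = (-14.22)·2 = -28.44
Cov[T, Q] = 741.06 + (-149.4) + (-28.44) = 563.22.

Cov[T, Q] = 563.22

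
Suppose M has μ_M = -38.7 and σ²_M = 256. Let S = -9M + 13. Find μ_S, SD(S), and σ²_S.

μ_S = 361.3, SD(S) = 144, σ²_S = 20736

S = -9M + 13 is linear with a = -9, b = 13.
μ_S = a·μ_M + b = (-9)·(-38.7) + 13 = 361.3.
SD(M) = √256 = 16.
SD(S) = |a|·SD(M) = |-9|·16 = 144.
σ²_S = a²·σ²_M = (-9)²·256 = 20736 (the additive constant 13 does not affect variance).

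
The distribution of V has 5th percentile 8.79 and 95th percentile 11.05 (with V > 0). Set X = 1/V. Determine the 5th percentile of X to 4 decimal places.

5th percentile of X = 0.0905

1/V is decreasing on V > 0, so percentile order reverses: P_{5}(X) uses P_{95}(V) = 11.05.
P_{5}(X) = 1/11.05 ≈ 0.0905.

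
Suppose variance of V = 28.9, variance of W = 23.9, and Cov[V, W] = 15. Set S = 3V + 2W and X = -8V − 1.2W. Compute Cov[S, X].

Cov[S, X] = -1044.96

By bilinearity, Cov[S, X] = ac·variance of V + bd·variance of W + (ad+bc)·Cov[V, W], with a=3, b=2, c=-8, d=-1.2.
ac·variance of V = 3·(-8)·28.9 = -693.6
bd·variance of W = 2·(-1.2)·23.9 = -57.36
(ad+bc)·Cov[V, W] = (-19.6)·15 = -294
Cov[S, X] = -693.6 + (-57.36) + (-294) = -1044.96.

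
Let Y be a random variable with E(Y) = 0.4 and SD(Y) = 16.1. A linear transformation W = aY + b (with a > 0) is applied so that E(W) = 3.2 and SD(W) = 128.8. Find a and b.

a = 8, b = 0

SD(W) = a·SD(Y) (a > 0), so a = 128.8/16.1 = 8.
E(W) = a·E(Y) + b, so b = 3.2 − 8·0.4 = 0.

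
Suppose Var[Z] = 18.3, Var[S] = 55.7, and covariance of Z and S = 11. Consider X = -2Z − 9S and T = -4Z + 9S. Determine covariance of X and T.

By bilinearity, covariance of X and T = ac·Var[Z] + bd·Var[S] + (ad+bc)·covariance of Z and S, with a=-2, b=-9, c=-4, d=9.
ac·Var[Z] = (-2)·(-4)·18.3 = 146.4
bd·Var[S] = (-9)·9·55.7 = -4511.7
(ad+bc)·covariance of Z and S = (18)·11 = 198
covariance of X and T = 146.4 + (-4511.7) + 198 = -4167.3.

covariance of X and T = -4167.3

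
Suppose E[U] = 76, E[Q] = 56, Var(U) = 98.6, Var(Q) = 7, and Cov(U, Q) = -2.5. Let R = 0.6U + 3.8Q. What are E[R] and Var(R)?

E[R] = 0.6·E[U] + 3.8·E[Q] = 0.6·76 + 3.8·56 = 258.4.
Var(R) = a²·Var(U) + b²·Var(Q) + 2ab·Cov(U, Q) with a = 0.6, b = 3.8.
= 0.6²·98.6 + 3.8²·7 + 2·0.6·3.8·(-2.5)
= 35.496 + 101.08 + (-11.4) = 125.176.

E[R] = 258.4, Var(R) = 125.176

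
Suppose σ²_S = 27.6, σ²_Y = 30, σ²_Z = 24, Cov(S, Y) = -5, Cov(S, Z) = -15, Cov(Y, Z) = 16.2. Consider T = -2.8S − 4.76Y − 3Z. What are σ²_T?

σ²_T = a²·σ²_S + b²·σ²_Y + c²·σ²_Z + 2ab·Cov(S, Y) + 2ac·Cov(S, Z) + 2bc·Cov(Y, Z), with a = -2.8, b = -4.76, c = -3.
= 216.384 + 679.728 + 216 + (-133.28) + (-252) + 462.672
= 1189.504.

σ²_T = 1189.504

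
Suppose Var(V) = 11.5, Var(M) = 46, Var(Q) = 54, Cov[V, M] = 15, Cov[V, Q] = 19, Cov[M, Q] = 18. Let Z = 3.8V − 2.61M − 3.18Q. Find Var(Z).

Var(Z) = a²·Var(V) + b²·Var(M) + c²·Var(Q) + 2ab·Cov[V, M] + 2ac·Cov[V, Q] + 2bc·Cov[M, Q], with a = 3.8, b = -2.61, c = -3.18.
= 166.06 + 313.3566 + 546.0696 + (-297.54) + (-459.192) + 298.7928
= 567.547.

Var(Z) = 567.547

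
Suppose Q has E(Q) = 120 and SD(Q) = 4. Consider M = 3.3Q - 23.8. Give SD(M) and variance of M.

SD(M) = 13.2, variance of M = 174.24

M = 3.3Q - 23.8 is linear with a = 3.3, b = -23.8.
SD(M) = |a|·SD(Q) = |3.3|·4 = 13.2.
variance of Q = 4² = 16.
variance of M = a²·variance of Q = 3.3²·16 = 174.24 (the additive constant -23.8 does not affect variance).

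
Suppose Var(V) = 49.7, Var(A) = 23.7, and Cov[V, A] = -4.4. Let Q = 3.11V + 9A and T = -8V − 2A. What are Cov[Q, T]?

By bilinearity, Cov[Q, T] = ac·Var(V) + bd·Var(A) + (ad+bc)·Cov[V, A], with a=3.11, b=9, c=-8, d=-2.
ac·Var(V) = 3.11·(-8)·49.7 = -1236.536
bd·Var(A) = 9·(-2)·23.7 = -426.6
(ad+bc)·Cov[V, A] = (-78.22)·(-4.4) = 344.168
Cov[Q, T] = -1236.536 + (-426.6) + 344.168 = -1318.968.

Cov[Q, T] = -1318.968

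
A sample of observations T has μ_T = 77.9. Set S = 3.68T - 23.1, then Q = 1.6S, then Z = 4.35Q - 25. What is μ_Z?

μ_S = 3.68·77.9 + (-23.1) = 263.572.
μ_Q = 1.6·263.572 = 421.7152.
μ_Z = 4.35·421.7152 + (-25) = 1809.46112.

μ_Z = 1809.46112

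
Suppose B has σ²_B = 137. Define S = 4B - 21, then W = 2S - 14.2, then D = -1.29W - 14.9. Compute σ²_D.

σ²_S = 4²·137 = 2192.
σ²_W = 2²·2192 = 8768.
σ²_D = (-1.29)²·8768 = 14590.8288.

σ²_D = 14590.8288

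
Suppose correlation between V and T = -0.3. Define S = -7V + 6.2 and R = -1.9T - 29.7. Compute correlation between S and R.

correlation between S and R = -0.3

Linear rescalings preserve correlation up to sign; here the slopes -7 and -1.9 have the same sign, so correlation between S and R = correlation between V and T = -0.3.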